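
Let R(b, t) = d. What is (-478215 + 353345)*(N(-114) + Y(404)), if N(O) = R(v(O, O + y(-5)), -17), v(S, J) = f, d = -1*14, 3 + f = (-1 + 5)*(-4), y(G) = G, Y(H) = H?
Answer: -48699300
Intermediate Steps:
f = -19 (f = -3 + (-1 + 5)*(-4) = -3 + 4*(-4) = -3 - 16 = -19)
d = -14
v(S, J) = -19
R(b, t) = -14
N(O) = -14
(-478215 + 353345)*(N(-114) + Y(404)) = (-478215 + 353345)*(-14 + 404) = -124870*390 = -48699300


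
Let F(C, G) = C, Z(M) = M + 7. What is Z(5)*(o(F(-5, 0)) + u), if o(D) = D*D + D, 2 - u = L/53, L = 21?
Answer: 13740/53 ≈ 259.25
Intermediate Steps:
Z(M) = 7 + M
u = 85/53 (u = 2 - 21/53 = 85/53 ≈ 1.6038)
o(D) = D + D² (o(D) = D² + D = D + D²)
Z(5)*(o(F(-5, 0)) + u) = (7 + 5)*(-5*(1 - 5) + 85/53) = 12*(-5*(-4) + 85/53) = 12*(20 + 85/53) = 12*(1145/53) = 13740/53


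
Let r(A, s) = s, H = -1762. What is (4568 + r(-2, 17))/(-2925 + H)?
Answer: -4585/4687 ≈ -0.97824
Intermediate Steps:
(4568 + r(-2, 17))/(-2925 + H) = (4568 + 17)/(-2925 - 1762) = 4585/(-4687) = 4585*(-1/4687) = -4585/4687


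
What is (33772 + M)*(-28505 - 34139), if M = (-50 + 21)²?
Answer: -2168296772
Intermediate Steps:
M = 841 (M = (-29)² = 841)
(33772 + M)*(-28505 - 34139) = (33772 + 841)*(-28505 - 34139) = 34613*(-62644) = -2168296772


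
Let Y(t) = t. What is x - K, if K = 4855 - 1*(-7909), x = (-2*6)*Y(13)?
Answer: -12920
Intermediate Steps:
x = -156 (x = -2*6*13 = -12*13 = -156)
K = 12764 (K = 4855 + 7909 = 12764)
x - K = -156 - 1*12764 = -156 - 12764 = -12920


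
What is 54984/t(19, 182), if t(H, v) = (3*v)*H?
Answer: 9164/1729 ≈ 5.3002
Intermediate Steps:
t(H, v) = 3*H*v
54984/t(19, 182) = 54984/((3*19*182)) = 54984/10374 = 54984*(1/10374) = 9164/1729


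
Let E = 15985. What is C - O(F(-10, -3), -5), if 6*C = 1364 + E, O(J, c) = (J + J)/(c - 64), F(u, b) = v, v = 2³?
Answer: 399059/138 ≈ 2891.7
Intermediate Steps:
v = 8
F(u, b) = 8
O(J, c) = 2*J/(-64 + c) (O(J, c) = (2*J)/(-64 + c) = 2*J/(-64 + c))
C = 5783/2 (C = (1364 + 15985)/6 = (⅙)*17349 = 5783/2 ≈ 2891.5)
C - O(F(-10, -3), -5) = 5783/2 - 2*8/(-64 - 5) = 5783/2 - 2*8/(-69) = 5783/2 - 2*8*(-1)/69 = 5783/2 - 1*(-16/69) = 5783/2 + 16/69 = 399059/138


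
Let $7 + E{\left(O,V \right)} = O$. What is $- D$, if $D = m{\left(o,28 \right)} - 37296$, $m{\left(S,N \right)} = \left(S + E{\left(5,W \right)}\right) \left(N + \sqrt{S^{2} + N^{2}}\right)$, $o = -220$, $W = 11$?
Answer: $43512 + 888 \sqrt{3074} \approx 92746.0$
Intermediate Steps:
$E{\left(O,V \right)} = -7 + O$
$m{\left(S,N \right)} = \left(-2 + S\right) \left(N + \sqrt{N^{2} + S^{2}}\right)$ ($m{\left(S,N \right)} = \left(S + \left(-7 + 5\right)\right) \left(N + \sqrt{S^{2} + N^{2}}\right) = \left(S - 2\right) \left(N + \sqrt{N^{2} + S^{2}}\right) = \left(-2 + S\right) \left(N + \sqrt{N^{2} + S^{2}}\right)$)
$D = -43512 - 888 \sqrt{3074}$ ($D = \left(\left(-2\right) 28 - 2 \sqrt{28^{2} + \left(-220\right)^{2}} + 28 \left(-220\right) - 220 \sqrt{28^{2} + \left(-220\right)^{2}}\right) - 37296 = \left(-56 - 2 \sqrt{784 + 48400} - 6160 - 220 \sqrt{784 + 48400}\right) - 37296 = \left(-56 - 2 \sqrt{49184} - 6160 - 220 \sqrt{49184}\right) - 37296 = \left(-56 - 2 \cdot 4 \sqrt{3074} - 6160 - 220 \cdot 4 \sqrt{3074}\right) - 37296 = \left(-56 - 8 \sqrt{3074} - 6160 - 880 \sqrt{3074}\right) - 37296 = \left(-6216 - 888 \sqrt{3074}\right) - 37296 = -43512 - 888 \sqrt{3074} \approx -92746.0$)
$- D = - (-43512 - 888 \sqrt{3074}) = 43512 + 888 \sqrt{3074}$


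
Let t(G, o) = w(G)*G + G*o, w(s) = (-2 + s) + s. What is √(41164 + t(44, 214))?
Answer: 2*√13591 ≈ 233.16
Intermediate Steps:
w(s) = -2 + 2*s
t(G, o) = G*o + G*(-2 + 2*G) (t(G, o) = (-2 + 2*G)*G + G*o = G*(-2 + 2*G) + G*o = G*o + G*(-2 + 2*G))
√(41164 + t(44, 214)) = √(41164 + 44*(-2 + 214 + 2*44)) = √(41164 + 44*(-2 + 214 + 88)) = √(41164 + 44*300) = √(41164 + 13200) = √54364 = 2*√13591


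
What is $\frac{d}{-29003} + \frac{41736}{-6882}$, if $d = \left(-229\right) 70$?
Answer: $- \frac{4955634}{899093} \approx -5.5118$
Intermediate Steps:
$d = -16030$
$\frac{d}{-29003} + \frac{41736}{-6882} = - \frac{16030}{-29003} + \frac{41736}{-6882} = \left(-16030\right) \left(- \frac{1}{29003}\right) + 41736 \left(- \frac{1}{6882}\right) = \frac{16030}{29003} - \frac{188}{31} = - \frac{4955634}{899093}$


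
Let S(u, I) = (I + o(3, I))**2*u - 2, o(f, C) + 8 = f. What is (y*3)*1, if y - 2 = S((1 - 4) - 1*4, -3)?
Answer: -1344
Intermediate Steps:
o(f, C) = -8 + f
S(u, I) = -2 + u*(-5 + I)**2 (S(u, I) = (I + (-8 + 3))**2*u - 2 = (I - 5)**2*u - 2 = (-5 + I)**2*u - 2 = u*(-5 + I)**2 - 2 = -2 + u*(-5 + I)**2)
y = -448 (y = 2 + (-2 + ((1 - 4) - 1*4)*(-5 - 3)**2) = 2 + (-2 + (-3 - 4)*(-8)**2) = 2 + (-2 - 7*64) = 2 + (-2 - 448) = 2 - 450 = -448)
(y*3)*1 = -448*3*1 = -1344*1 = -1344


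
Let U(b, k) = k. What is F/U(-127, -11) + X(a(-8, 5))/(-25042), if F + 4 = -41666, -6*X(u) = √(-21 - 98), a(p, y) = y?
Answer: 41670/11 + I*√119/150252 ≈ 3788.2 + 7.2603e-5*I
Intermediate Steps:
X(u) = -I*√119/6 (X(u) = -√(-21 - 98)/6 = -I*√119/6)
F = -41670 (F = -4 - 41666 = -41670)
F/U(-127, -11) + X(a(-8, 5))/(-25042) = -41670/(-11) - I*√119/6/(-25042) = -41670*(-1/11) - I*√119/6*(-1/25042) = 41670/11 + I*√119/150252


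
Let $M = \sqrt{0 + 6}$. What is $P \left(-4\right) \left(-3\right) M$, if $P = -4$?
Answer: $- 48 \sqrt{6} \approx -117.58$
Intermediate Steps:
$M = \sqrt{6} \approx 2.4495$
$P \left(-4\right) \left(-3\right) M = \left(-4\right) \left(-4\right) \left(-3\right) \sqrt{6} = 16 \left(-3\right) \sqrt{6} = - 48 \sqrt{6}$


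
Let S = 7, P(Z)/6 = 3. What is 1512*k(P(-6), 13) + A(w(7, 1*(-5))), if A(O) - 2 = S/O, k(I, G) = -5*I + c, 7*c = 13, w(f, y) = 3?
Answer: -399803/3 ≈ -1.3327e+5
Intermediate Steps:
c = 13/7 (c = (⅐)*13 = 13/7 ≈ 1.8571)
P(Z) = 18 (P(Z) = 6*3 = 18)
k(I, G) = 13/7 - 5*I (k(I, G) = -5*I + 13/7 = 13/7 - 5*I)
A(O) = 2 + 7/O
1512*k(P(-6), 13) + A(w(7, 1*(-5))) = 1512*(13/7 - 5*18) + (2 + 7/3) = 1512*(13/7 - 90) + (2 + 7*(⅓)) = 1512*(-617/7) + (2 + 7/3) = -133272 + 13/3 = -399803/3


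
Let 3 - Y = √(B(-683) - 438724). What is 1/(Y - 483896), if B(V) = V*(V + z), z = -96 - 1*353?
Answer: -483893/234152101017 + 4*√20902/234152101017 ≈ -2.0641e-6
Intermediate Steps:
z = -449 (z = -96 - 353 = -449)
B(V) = V*(-449 + V) (B(V) = V*(V - 449) = V*(-449 + V))
Y = 3 - 4*√20902 (Y = 3 - √(-683*(-449 - 683) - 438724) = 3 - √(-683*(-1132) - 438724) = 3 - √(773156 - 438724) = 3 - √334432 = 3 - 4*√20902 ≈ -575.30)
1/(Y - 483896) = 1/((3 - 4*√20902) - 483896) = 1/(-483893 - 4*√20902)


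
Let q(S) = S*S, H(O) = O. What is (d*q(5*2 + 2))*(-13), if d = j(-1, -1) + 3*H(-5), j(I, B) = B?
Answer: 29952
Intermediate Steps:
q(S) = S²
d = -16 (d = -1 + 3*(-5) = -1 - 15 = -16)
(d*q(5*2 + 2))*(-13) = -16*(5*2 + 2)²*(-13) = -16*(10 + 2)²*(-13) = -16*12²*(-13) = -16*144*(-13) = -2304*(-13) = 29952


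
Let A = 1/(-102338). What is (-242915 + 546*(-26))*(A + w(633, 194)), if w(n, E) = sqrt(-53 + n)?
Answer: 257111/102338 - 514222*sqrt(145) ≈ -6.1920e+6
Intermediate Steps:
A = -1/102338 ≈ -9.7715e-6
(-242915 + 546*(-26))*(A + w(633, 194)) = (-242915 + 546*(-26))*(-1/102338 + sqrt(-53 + 633)) = (-242915 - 14196)*(-1/102338 + sqrt(580)) = -257111*(-1/102338 + 2*sqrt(145)) = 257111/102338 - 514222*sqrt(145)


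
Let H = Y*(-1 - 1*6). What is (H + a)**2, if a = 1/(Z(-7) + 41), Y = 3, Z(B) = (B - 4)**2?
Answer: 11566801/26244 ≈ 440.74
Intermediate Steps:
Z(B) = (-4 + B)**2
H = -21 (H = 3*(-1 - 1*6) = 3*(-1 - 6) = 3*(-7) = -21)
a = 1/162 (a = 1/((-4 - 7)**2 + 41) = 1/((-11)**2 + 41) = 1/(121 + 41) = 1/162 ≈ 0.0061728)
(H + a)**2 = (-21 + 1/162)**2 = (-3401/162)**2 = 11566801/26244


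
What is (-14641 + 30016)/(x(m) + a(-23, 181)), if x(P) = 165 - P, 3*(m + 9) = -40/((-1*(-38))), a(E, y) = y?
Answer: 175275/4051 ≈ 43.267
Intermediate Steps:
m = -533/57 (m = -9 + (-40/((-1*(-38))))/3 = -9 + (-40/38)/3 = -9 + (-40*1/38)/3 = -9 + (1/3)*(-20/19) = -9 - 20/57 = -533/57 ≈ -9.3509)
(-14641 + 30016)/(x(m) + a(-23, 181)) = (-14641 + 30016)/((165 - 1*(-533/57)) + 181) = 15375/((165 + 533/57) + 181) = 15375/(9938/57 + 181) = 15375/(20255/57) = 15375*(57/20255) = 175275/4051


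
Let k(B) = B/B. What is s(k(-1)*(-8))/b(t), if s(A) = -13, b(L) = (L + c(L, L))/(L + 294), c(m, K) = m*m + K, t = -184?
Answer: -55/1288 ≈ -0.042702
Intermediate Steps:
c(m, K) = K + m² (c(m, K) = m² + K = K + m²)
k(B) = 1
b(L) = (L² + 2*L)/(294 + L) (b(L) = (L + (L + L²))/(L + 294) = (L² + 2*L)/(294 + L))
s(k(-1)*(-8))/b(t) = -13*(-(294 - 184)/(184*(2 - 184))) = -13/((-184*(-182)/110)) = -13/((-184*1/110*(-182))) = -13/16744/55 = -13*55/16744 = -55/1288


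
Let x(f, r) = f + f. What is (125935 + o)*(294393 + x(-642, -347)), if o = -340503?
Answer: -62891811912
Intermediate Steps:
x(f, r) = 2*f
(125935 + o)*(294393 + x(-642, -347)) = (125935 - 340503)*(294393 + 2*(-642)) = -214568*(294393 - 1284) = -214568*293109 = -62891811912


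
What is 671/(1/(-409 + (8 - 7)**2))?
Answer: -273768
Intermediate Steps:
671/(1/(-409 + (8 - 7)**2)) = 671/(1/(-409 + 1**2)) = 671/(1/(-409 + 1)) = 671/(1/(-408)) = 671/(-1/408) = 671*(-408) = -273768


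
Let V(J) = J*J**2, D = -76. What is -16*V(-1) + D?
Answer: -60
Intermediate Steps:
V(J) = J**3
-16*V(-1) + D = -16*(-1)**3 - 76 = -16*(-1) - 76 = 16 - 76 = -60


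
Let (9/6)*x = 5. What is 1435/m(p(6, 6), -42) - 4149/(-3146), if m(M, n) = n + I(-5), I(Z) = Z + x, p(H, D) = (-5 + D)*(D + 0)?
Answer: -13000011/412126 ≈ -31.544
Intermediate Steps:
x = 10/3 (x = (⅔)*5 = 10/3 ≈ 3.3333)
p(H, D) = D*(-5 + D) (p(H, D) = (-5 + D)*D = D*(-5 + D))
I(Z) = 10/3 + Z (I(Z) = Z + 10/3 = 10/3 + Z)
m(M, n) = -5/3 + n (m(M, n) = n + (10/3 - 5) = n - 5/3 = -5/3 + n)
1435/m(p(6, 6), -42) - 4149/(-3146) = 1435/(-5/3 - 42) - 4149/(-3146) = 1435/(-131/3) - 4149*(-1/3146) = 1435*(-3/131) + 4149/3146 = -4305/131 + 4149/3146 = -13000011/412126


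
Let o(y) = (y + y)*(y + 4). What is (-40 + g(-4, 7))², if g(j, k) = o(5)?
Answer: 2500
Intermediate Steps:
o(y) = 2*y*(4 + y) (o(y) = (2*y)*(4 + y) = 2*y*(4 + y))
g(j, k) = 90 (g(j, k) = 2*5*(4 + 5) = 2*5*9 = 90)
(-40 + g(-4, 7))² = (-40 + 90)² = 50² = 2500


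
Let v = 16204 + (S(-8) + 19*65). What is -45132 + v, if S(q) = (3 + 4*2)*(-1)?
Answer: -27704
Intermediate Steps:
S(q) = -11 (S(q) = (3 + 8)*(-1) = 11*(-1) = -11)
v = 17428 (v = 16204 + (-11 + 19*65) = 16204 + (-11 + 1235) = 16204 + 1224 = 17428)
-45132 + v = -45132 + 17428 = -27704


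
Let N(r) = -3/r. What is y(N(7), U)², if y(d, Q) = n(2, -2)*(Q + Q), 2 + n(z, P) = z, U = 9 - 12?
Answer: 0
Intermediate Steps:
U = -3
n(z, P) = -2 + z
y(d, Q) = 0 (y(d, Q) = (-2 + 2)*(Q + Q) = 0*(2*Q) = 0)
y(N(7), U)² = 0² = 0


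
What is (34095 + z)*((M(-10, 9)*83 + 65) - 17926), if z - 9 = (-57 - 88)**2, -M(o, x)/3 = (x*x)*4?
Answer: -5432246273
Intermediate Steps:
M(o, x) = -12*x**2 (M(o, x) = -3*x*x*4 = -3*x**2*4 = -12*x**2)
z = 21034 (z = 9 + (-57 - 88)**2 = 9 + (-145)**2 = 9 + 21025 = 21034)
(34095 + z)*((M(-10, 9)*83 + 65) - 17926) = (34095 + 21034)*((-12*9**2*83 + 65) - 17926) = 55129*((-12*81*83 + 65) - 17926) = 55129*((-972*83 + 65) - 17926) = 55129*((-80676 + 65) - 17926) = 55129*(-80611 - 17926) = 55129*(-98537) = -5432246273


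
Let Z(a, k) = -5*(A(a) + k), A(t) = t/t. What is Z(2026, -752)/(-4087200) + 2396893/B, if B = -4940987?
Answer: -1963026895157/4038960413280 ≈ -0.48602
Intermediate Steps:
A(t) = 1
Z(a, k) = -5 - 5*k (Z(a, k) = -5*(1 + k) = -5 - 5*k)
Z(2026, -752)/(-4087200) + 2396893/B = (-5 - 5*(-752))/(-4087200) + 2396893/(-4940987) = (-5 + 3760)*(-1/4087200) + 2396893*(-1/4940987) = 3755*(-1/4087200) - 2396893/4940987 = -751/817440 - 2396893/4940987 = -1963026895157/4038960413280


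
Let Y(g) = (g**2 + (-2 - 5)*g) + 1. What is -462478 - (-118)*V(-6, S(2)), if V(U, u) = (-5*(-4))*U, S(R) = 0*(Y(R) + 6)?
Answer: -476638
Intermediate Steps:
Y(g) = 1 + g**2 - 7*g (Y(g) = (g**2 - 7*g) + 1 = 1 + g**2 - 7*g)
S(R) = 0 (S(R) = 0*((1 + R**2 - 7*R) + 6) = 0*(7 + R**2 - 7*R) = 0)
V(U, u) = 20*U
-462478 - (-118)*V(-6, S(2)) = -462478 - (-118)*20*(-6) = -462478 - (-118)*(-120) = -462478 - 1*14160 = -462478 - 14160 = -476638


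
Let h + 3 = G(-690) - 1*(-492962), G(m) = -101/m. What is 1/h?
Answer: 690/340141811 ≈ 2.0286e-6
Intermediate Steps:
h = 340141811/690 (h = -3 + (-101/(-690) - 1*(-492962)) = -3 + (-101*(-1/690) + 492962) = -3 + (101/690 + 492962) = -3 + 340143881/690 = 340141811/690 ≈ 4.9296e+5)
1/h = 1/(340141811/690) = 690/340141811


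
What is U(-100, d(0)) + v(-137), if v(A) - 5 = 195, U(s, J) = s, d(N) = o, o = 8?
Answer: 100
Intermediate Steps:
d(N) = 8
v(A) = 200 (v(A) = 5 + 195 = 200)
U(-100, d(0)) + v(-137) = -100 + 200 = 100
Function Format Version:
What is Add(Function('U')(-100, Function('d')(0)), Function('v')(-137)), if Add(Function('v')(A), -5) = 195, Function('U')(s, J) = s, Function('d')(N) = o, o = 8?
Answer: 100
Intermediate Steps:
Function('d')(N) = 8
Function('v')(A) = 200 (Function('v')(A) = Add(5, 195) = 200)
Add(Function('U')(-100, Function('d')(0)), Function('v')(-137)) = Add(-100, 200) = 100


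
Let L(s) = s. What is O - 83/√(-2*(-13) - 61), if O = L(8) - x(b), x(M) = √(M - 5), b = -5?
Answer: 8 - I*√10 + 83*I*√35/35 ≈ 8.0 + 10.867*I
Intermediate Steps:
x(M) = √(-5 + M)
O = 8 - I*√10 (O = 8 - √(-5 - 5) = 8 - √(-10) = 8 - I*√10 ≈ 8.0 - 3.1623*I)
O - 83/√(-2*(-13) - 61) = (8 - I*√10) - 83/√(-2*(-13) - 61) = (8 - I*√10) - 83/√(26 - 61) = (8 - I*√10) - 83/√(-35) = (8 - I*√10) - 83/(I*√35) = (8 - I*√10) - I*√35/35*(-83) = (8 - I*√10) + 83*I*√35/35 = 8 - I*√10 + 83*I*√35/35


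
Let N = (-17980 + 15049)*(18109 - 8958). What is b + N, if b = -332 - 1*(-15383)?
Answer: -26806530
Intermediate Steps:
b = 15051 (b = -332 + 15383 = 15051)
N = -26821581 (N = -2931*9151 = -26821581)
b + N = 15051 - 26821581 = -26806530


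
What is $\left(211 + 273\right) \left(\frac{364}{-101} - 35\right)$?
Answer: $- \frac{1887116}{101} \approx -18684.0$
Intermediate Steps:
$\left(211 + 273\right) \left(\frac{364}{-101} - 35\right) = 484 \left(364 \left(- \frac{1}{101}\right) - 35\right) = 484 \left(- \frac{364}{101} - 35\right) = 484 \left(- \frac{3899}{101}\right) = - \frac{1887116}{101}$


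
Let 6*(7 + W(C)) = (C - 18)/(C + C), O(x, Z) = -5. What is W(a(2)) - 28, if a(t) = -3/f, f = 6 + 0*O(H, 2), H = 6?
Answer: -383/12 ≈ -31.917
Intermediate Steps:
f = 6 (f = 6 + 0*(-5) = 6 + 0 = 6)
a(t) = -1/2 (a(t) = -3/6 = -3*1/6 = -1/2)
W(C) = -7 + (-18 + C)/(12*C) (W(C) = -7 + ((C - 18)/(C + C))/6 = -7 + ((-18 + C)/((2*C)))/6 = -7 + ((-18 + C)*(1/(2*C)))/6 = -7 + ((-18 + C)/(2*C))/6 = -7 + (-18 + C)/(12*C))
W(a(2)) - 28 = (-18 - 83*(-1/2))/(12*(-1/2)) - 28 = (1/12)*(-2)*(-18 + 83/2) - 28 = (1/12)*(-2)*(47/2) - 28 = -47/12 - 28 = -383/12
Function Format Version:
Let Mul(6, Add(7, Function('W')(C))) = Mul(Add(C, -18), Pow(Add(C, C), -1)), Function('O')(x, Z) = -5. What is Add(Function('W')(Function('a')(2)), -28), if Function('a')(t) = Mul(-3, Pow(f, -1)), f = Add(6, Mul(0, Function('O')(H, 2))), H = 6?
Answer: Rational(-383, 12) ≈ -31.917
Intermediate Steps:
f = 6 (f = Add(6, Mul(0, -5)) = Add(6, 0) = 6)
Function('a')(t) = Rational(-1, 2) (Function('a')(t) = Mul(-3, Pow(6, -1)) = Mul(-3, Rational(1, 6)) = Rational(-1, 2))
Function('W')(C) = Add(-7, Mul(Rational(1, 12), Pow(C, -1), Add(-18, C))) (Function('W')(C) = Add(-7, Mul(Rational(1, 6), Mul(Add(C, -18), Pow(Add(C, C), -1)))) = Add(-7, Mul(Rational(1, 6), Mul(Add(-18, C), Pow(Mul(2, C), -1)))) = Add(-7, Mul(Rational(1, 6), Mul(Add(-18, C), Mul(Rational(1, 2), Pow(C, -1))))) = Add(-7, Mul(Rational(1, 6), Mul(Rational(1, 2), Pow(C, -1), Add(-18, C)))) = Add(-7, Mul(Rational(1, 12), Pow(C, -1), Add(-18, C))))
Add(Function('W')(Function('a')(2)), -28) = Add(Mul(Rational(1, 12), Pow(Rational(-1, 2), -1), Add(-18, Mul(-83, Rational(-1, 2)))), -28) = Add(Mul(Rational(1, 12), -2, Add(-18, Rational(83, 2))), -28) = Add(Mul(Rational(1, 12), -2, Rational(47, 2)), -28) = Add(Rational(-47, 12), -28) = Rational(-383, 12)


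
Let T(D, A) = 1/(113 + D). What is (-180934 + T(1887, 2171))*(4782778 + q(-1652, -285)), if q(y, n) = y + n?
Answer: -1730033366207159/2000 ≈ -8.6502e+11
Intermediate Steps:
q(y, n) = n + y
(-180934 + T(1887, 2171))*(4782778 + q(-1652, -285)) = (-180934 + 1/(113 + 1887))*(4782778 + (-285 - 1652)) = (-180934 + 1/2000)*(4782778 - 1937) = (-180934 + 1/2000)*4780841 = -361867999/2000*4780841 = -1730033366207159/2000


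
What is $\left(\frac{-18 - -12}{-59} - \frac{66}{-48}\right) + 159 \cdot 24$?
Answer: $\frac{1801849}{472} \approx 3817.5$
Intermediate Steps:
$\left(\frac{-18 - -12}{-59} - \frac{66}{-48}\right) + 159 \cdot 24 = \left(\left(-18 + 12\right) \left(- \frac{1}{59}\right) - - \frac{11}{8}\right) + 3816 = \left(\left(-6\right) \left(- \frac{1}{59}\right) + \frac{11}{8}\right) + 3816 = \left(\frac{6}{59} + \frac{11}{8}\right) + 3816 = \frac{697}{472} + 3816 = \frac{1801849}{472}$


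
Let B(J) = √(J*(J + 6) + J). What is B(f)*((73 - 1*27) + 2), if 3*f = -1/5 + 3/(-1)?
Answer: 64*I*√89/5 ≈ 120.76*I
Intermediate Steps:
f = -16/15 (f = (-1/5 + 3/(-1))/3 = (-1*⅕ + 3*(-1))/3 = (-⅕ - 3)/3 = (⅓)*(-16/5) = -16/15 ≈ -1.0667)
B(J) = √(J + J*(6 + J)) (B(J) = √(J*(6 + J) + J) = √(J + J*(6 + J)))
B(f)*((73 - 1*27) + 2) = √(-16*(7 - 16/15)/15)*((73 - 1*27) + 2) = √(-16/15*89/15)*((73 - 27) + 2) = √(-1424/225)*(46 + 2) = (4*I*√89/15)*48 = 64*I*√89/5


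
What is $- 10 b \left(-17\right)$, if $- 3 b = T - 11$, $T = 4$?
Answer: $\frac{1190}{3} \approx 396.67$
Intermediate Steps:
$b = \frac{7}{3}$ ($b = - \frac{4 - 11}{3} = \left(- \frac{1}{3}\right) \left(-7\right) = \frac{7}{3} \approx 2.3333$)
$- 10 b \left(-17\right) = - 10 \cdot \frac{7}{3} \left(-17\right) = - \frac{70 \left(-17\right)}{3} = \left(-1\right) \left(- \frac{1190}{3}\right) = \frac{1190}{3}$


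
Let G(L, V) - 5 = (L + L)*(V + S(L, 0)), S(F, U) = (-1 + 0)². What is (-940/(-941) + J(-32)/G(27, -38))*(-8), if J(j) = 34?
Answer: -14731408/1875413 ≈ -7.8550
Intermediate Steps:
S(F, U) = 1 (S(F, U) = (-1)² = 1)
G(L, V) = 5 + 2*L*(1 + V) (G(L, V) = 5 + (L + L)*(V + 1) = 5 + (2*L)*(1 + V) = 5 + 2*L*(1 + V))
(-940/(-941) + J(-32)/G(27, -38))*(-8) = (-940/(-941) + 34/(5 + 2*27 + 2*27*(-38)))*(-8) = (-940*(-1/941) + 34/(5 + 54 - 2052))*(-8) = (940/941 + 34/(-1993))*(-8) = (940/941 + 34*(-1/1993))*(-8) = (940/941 - 34/1993)*(-8) = (1841426/1875413)*(-8) = -14731408/1875413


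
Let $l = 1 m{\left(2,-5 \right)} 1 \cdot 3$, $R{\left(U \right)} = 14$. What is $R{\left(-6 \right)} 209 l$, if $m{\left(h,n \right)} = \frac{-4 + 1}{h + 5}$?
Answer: $-3762$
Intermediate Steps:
$m{\left(h,n \right)} = - \frac{3}{5 + h}$
$l = - \frac{9}{7}$ ($l = 1 \left(- \frac{3}{5 + 2}\right) 1 \cdot 3 = 1 \left(- \frac{3}{7}\right) 3 = \left(- \frac{3}{7}\right) 3 = - \frac{9}{7} \approx -1.2857$)
$R{\left(-6 \right)} 209 l = 14 \cdot 209 \left(- \frac{9}{7}\right) = 2926 \left(- \frac{9}{7}\right) = -3762$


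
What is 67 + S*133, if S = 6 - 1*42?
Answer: -4721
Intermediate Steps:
S = -36 (S = 6 - 42 = -36)
67 + S*133 = 67 - 36*133 = 67 - 4788 = -4721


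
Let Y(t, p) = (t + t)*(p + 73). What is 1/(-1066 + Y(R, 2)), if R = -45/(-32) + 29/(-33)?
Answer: -176/173691 ≈ -0.0010133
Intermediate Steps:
R = 557/1056 (R = -45*(-1/32) + 29*(-1/33) = 45/32 - 29/33 = 557/1056 ≈ 0.52746)
Y(t, p) = 2*t*(73 + p) (Y(t, p) = (2*t)*(73 + p) = 2*t*(73 + p))
1/(-1066 + Y(R, 2)) = 1/(-1066 + 2*(557/1056)*(73 + 2)) = 1/(-1066 + 2*(557/1056)*75) = 1/(-1066 + 13925/176) = 1/(-173691/176) = -176/173691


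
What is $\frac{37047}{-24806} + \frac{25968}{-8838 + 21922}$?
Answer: $\frac{39859815}{81140426} \approx 0.49124$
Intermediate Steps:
$\frac{37047}{-24806} + \frac{25968}{-8838 + 21922} = 37047 \left(- \frac{1}{24806}\right) + \frac{25968}{13084} = - \frac{37047}{24806} + 25968 \cdot \frac{1}{13084} = - \frac{37047}{24806} + \frac{6492}{3271} = \frac{39859815}{81140426}$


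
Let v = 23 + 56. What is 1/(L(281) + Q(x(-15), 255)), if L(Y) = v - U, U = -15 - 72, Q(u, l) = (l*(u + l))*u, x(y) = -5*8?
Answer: -1/2192834 ≈ -4.5603e-7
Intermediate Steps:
x(y) = -40
Q(u, l) = l*u*(l + u) (Q(u, l) = (l*(l + u))*u = l*u*(l + u))
U = -87
v = 79
L(Y) = 166 (L(Y) = 79 - 1*(-87) = 79 + 87 = 166)
1/(L(281) + Q(x(-15), 255)) = 1/(166 + 255*(-40)*(255 - 40)) = 1/(166 + 255*(-40)*215) = 1/(166 - 2193000) = 1/(-2192834) = -1/2192834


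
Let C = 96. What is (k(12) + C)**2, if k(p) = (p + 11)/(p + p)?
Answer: 5414929/576 ≈ 9400.9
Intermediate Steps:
k(p) = (11 + p)/(2*p) (k(p) = (11 + p)/((2*p)) = (11 + p)*(1/(2*p)) = (11 + p)/(2*p))
(k(12) + C)**2 = ((1/2)*(11 + 12)/12 + 96)**2 = ((1/2)*(1/12)*23 + 96)**2 = (23/24 + 96)**2 = (2327/24)**2 = 5414929/576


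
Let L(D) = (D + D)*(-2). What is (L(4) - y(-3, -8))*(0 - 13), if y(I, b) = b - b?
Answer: 208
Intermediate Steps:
y(I, b) = 0
L(D) = -4*D (L(D) = (2*D)*(-2) = -4*D)
(L(4) - y(-3, -8))*(0 - 13) = (-4*4 - 1*0)*(0 - 13) = (-16 + 0)*(-13) = -16*(-13) = 208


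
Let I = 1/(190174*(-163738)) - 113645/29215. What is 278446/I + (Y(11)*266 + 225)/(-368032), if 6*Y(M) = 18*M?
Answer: -601452769069399456179275/8402428763655387552 ≈ -71581.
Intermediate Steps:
Y(M) = 3*M (Y(M) = (18*M)/6 = 3*M)
I = -707751748960191/181943484937316 (I = (1/190174)*(-1/163738) - 113645*1/29215 = -1/31138710412 - 22729/5843 = -707751748960191/181943484937316 ≈ -3.8900)
278446/I + (Y(11)*266 + 225)/(-368032) = 278446/(-707751748960191/181943484937316) + ((3*11)*266 + 225)/(-368032) = 278446*(-181943484937316/707751748960191) + (33*266 + 225)*(-1/368032) = -50661435606855890936/707751748960191 + (8778 + 225)*(-1/368032) = -50661435606855890936/707751748960191 + 9003*(-1/368032) = -50661435606855890936/707751748960191 - 9003/368032 = -601452769069399456179275/8402428763655387552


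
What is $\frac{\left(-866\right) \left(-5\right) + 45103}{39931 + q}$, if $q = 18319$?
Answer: $\frac{49433}{58250} \approx 0.84863$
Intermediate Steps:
$\frac{\left(-866\right) \left(-5\right) + 45103}{39931 + q} = \frac{\left(-866\right) \left(-5\right) + 45103}{39931 + 18319} = \frac{4330 + 45103}{58250} = 49433 \cdot \frac{1}{58250} = \frac{49433}{58250}$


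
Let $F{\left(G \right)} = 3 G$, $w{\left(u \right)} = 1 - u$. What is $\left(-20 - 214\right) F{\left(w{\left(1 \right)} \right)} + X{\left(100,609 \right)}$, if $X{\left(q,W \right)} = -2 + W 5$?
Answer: $3043$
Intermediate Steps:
$X{\left(q,W \right)} = -2 + 5 W$
$\left(-20 - 214\right) F{\left(w{\left(1 \right)} \right)} + X{\left(100,609 \right)} = \left(-20 - 214\right) 3 \left(1 - 1\right) + \left(-2 + 5 \cdot 609\right) = - 234 \cdot 3 \left(1 - 1\right) + \left(-2 + 3045\right) = - 234 \cdot 3 \cdot 0 + 3043 = \left(-234\right) 0 + 3043 = 0 + 3043 = 3043$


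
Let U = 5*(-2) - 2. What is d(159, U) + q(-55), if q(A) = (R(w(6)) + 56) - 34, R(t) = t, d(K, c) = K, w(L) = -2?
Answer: 179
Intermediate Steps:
U = -12 (U = -10 - 2 = -12)
q(A) = 20 (q(A) = (-2 + 56) - 34 = 54 - 34 = 20)
d(159, U) + q(-55) = 159 + 20 = 179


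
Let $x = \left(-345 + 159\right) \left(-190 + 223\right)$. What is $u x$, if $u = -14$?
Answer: $85932$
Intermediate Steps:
$x = -6138$ ($x = \left(-186\right) 33 = -6138$)
$u x = \left(-14\right) \left(-6138\right) = 85932$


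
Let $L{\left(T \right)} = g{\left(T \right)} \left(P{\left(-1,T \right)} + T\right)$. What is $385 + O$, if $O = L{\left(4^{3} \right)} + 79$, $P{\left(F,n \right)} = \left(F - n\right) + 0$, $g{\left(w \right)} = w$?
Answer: $400$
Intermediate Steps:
$P{\left(F,n \right)} = F - n$
$L{\left(T \right)} = - T$ ($L{\left(T \right)} = T \left(\left(-1 - T\right) + T\right) = T \left(-1\right) = - T$)
$O = 15$ ($O = - 4^{3} + 79 = \left(-1\right) 64 + 79 = -64 + 79 = 15$)
$385 + O = 385 + 15 = 400$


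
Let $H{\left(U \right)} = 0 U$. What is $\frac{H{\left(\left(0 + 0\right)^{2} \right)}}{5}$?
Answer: $0$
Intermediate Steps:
$H{\left(U \right)} = 0$
$\frac{H{\left(\left(0 + 0\right)^{2} \right)}}{5} = \frac{0}{5} = 0 \cdot \frac{1}{5} = 0$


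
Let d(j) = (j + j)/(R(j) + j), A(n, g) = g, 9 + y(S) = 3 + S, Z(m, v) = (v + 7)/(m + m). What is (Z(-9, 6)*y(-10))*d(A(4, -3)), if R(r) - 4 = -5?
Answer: 52/3 ≈ 17.333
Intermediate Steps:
Z(m, v) = (7 + v)/(2*m) (Z(m, v) = (7 + v)/((2*m)) = (7 + v)*(1/(2*m)) = (7 + v)/(2*m))
R(r) = -1 (R(r) = 4 - 5 = -1)
y(S) = -6 + S (y(S) = -9 + (3 + S) = -6 + S)
d(j) = 2*j/(-1 + j) (d(j) = (j + j)/(-1 + j) = (2*j)/(-1 + j) = 2*j/(-1 + j))
(Z(-9, 6)*y(-10))*d(A(4, -3)) = (((1/2)*(7 + 6)/(-9))*(-6 - 10))*(2*(-3)/(-1 - 3)) = (((1/2)*(-1/9)*13)*(-16))*(2*(-3)/(-4)) = (-13/18*(-16))*(2*(-3)*(-1/4)) = (104/9)*(3/2) = 52/3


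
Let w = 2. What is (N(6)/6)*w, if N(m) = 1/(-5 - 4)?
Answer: -1/27 ≈ -0.037037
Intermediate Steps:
N(m) = -⅑ (N(m) = 1/(-9) = -⅑)
(N(6)/6)*w = -⅑/6*2 = -⅑*⅙*2 = -1/54*2 = -1/27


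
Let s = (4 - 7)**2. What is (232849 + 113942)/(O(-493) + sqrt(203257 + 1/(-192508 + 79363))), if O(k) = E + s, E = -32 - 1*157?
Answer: 1765695046275/4832903816 + 346791*sqrt(162628352390955)/4832903816 ≈ 1280.4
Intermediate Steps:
s = 9 (s = (-3)**2 = 9)
E = -189 (E = -32 - 157 = -189)
O(k) = -180 (O(k) = -189 + 9 = -180)
(232849 + 113942)/(O(-493) + sqrt(203257 + 1/(-192508 + 79363))) = (232849 + 113942)/(-180 + sqrt(203257 + 1/(-192508 + 79363))) = 346791/(-180 + sqrt(203257 + 1/(-113145))) = 346791/(-180 + sqrt(203257 - 1/113145)) = 346791/(-180 + sqrt(22997513264/113145)) = 346791/(-180 + 4*sqrt(162628352390955)/113145)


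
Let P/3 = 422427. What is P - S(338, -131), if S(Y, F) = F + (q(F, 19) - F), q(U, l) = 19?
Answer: 1267262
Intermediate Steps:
P = 1267281 (P = 3*422427 = 1267281)
S(Y, F) = 19 (S(Y, F) = F + (19 - F) = 19)
P - S(338, -131) = 1267281 - 1*19 = 1267281 - 19 = 1267262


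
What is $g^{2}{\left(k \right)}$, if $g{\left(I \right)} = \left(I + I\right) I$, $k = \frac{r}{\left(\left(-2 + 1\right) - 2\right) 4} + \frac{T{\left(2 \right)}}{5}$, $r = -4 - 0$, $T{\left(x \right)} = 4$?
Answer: $\frac{334084}{50625} \approx 6.5992$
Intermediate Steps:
$r = -4$ ($r = -4 + 0 = -4$)
$k = \frac{17}{15}$ ($k = - \frac{4}{\left(\left(-2 + 1\right) - 2\right) 4} + \frac{4}{5} = - \frac{4}{\left(-1 - 2\right) 4} + 4 \cdot \frac{1}{5} = - \frac{4}{\left(-3\right) 4} + \frac{4}{5} = - \frac{4}{-12} + \frac{4}{5} = \left(-4\right) \left(- \frac{1}{12}\right) + \frac{4}{5} = \frac{1}{3} + \frac{4}{5} = \frac{17}{15} \approx 1.1333$)
$g{\left(I \right)} = 2 I^{2}$ ($g{\left(I \right)} = 2 I I = 2 I^{2}$)
$g^{2}{\left(k \right)} = \left(2 \left(\frac{17}{15}\right)^{2}\right)^{2} = \left(2 \cdot \frac{289}{225}\right)^{2} = \left(\frac{578}{225}\right)^{2} = \frac{334084}{50625}$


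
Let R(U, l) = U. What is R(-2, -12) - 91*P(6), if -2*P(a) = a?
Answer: 271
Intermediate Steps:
P(a) = -a/2
R(-2, -12) - 91*P(6) = -2 - (-91)*6/2 = -2 - 91*(-3) = -2 + 273 = 271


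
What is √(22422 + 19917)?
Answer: √42339 ≈ 205.76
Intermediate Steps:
√(22422 + 19917) = √42339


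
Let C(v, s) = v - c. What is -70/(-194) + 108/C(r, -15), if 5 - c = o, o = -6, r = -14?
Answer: -9601/2425 ≈ -3.9592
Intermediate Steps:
c = 11 (c = 5 - 1*(-6) = 5 + 6 = 11)
C(v, s) = -11 + v (C(v, s) = v - 1*11 = v - 11 = -11 + v)
-70/(-194) + 108/C(r, -15) = -70/(-194) + 108/(-11 - 14) = -70*(-1/194) + 108/(-25) = 35/97 + 108*(-1/25) = 35/97 - 108/25 = -9601/2425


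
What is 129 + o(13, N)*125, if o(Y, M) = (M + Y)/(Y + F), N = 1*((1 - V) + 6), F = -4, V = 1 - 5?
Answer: 1387/3 ≈ 462.33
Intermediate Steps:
V = -4
N = 11 (N = 1*((1 - 1*(-4)) + 6) = 1*((1 + 4) + 6) = 1*(5 + 6) = 1*11 = 11)
o(Y, M) = (M + Y)/(-4 + Y) (o(Y, M) = (M + Y)/(Y - 4) = (M + Y)/(-4 + Y))
129 + o(13, N)*125 = 129 + ((11 + 13)/(-4 + 13))*125 = 129 + (24/9)*125 = 129 + ((⅑)*24)*125 = 129 + (8/3)*125 = 129 + 1000/3 = 1387/3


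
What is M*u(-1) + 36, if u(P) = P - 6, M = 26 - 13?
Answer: -55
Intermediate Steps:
M = 13
u(P) = -6 + P
M*u(-1) + 36 = 13*(-6 - 1) + 36 = 13*(-7) + 36 = -91 + 36 = -55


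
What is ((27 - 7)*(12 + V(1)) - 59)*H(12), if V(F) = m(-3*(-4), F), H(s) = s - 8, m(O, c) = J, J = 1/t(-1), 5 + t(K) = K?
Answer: 2132/3 ≈ 710.67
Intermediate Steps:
t(K) = -5 + K
J = -⅙ (J = 1/(-5 - 1) = 1/(-6) = -⅙ ≈ -0.16667)
m(O, c) = -⅙
H(s) = -8 + s
V(F) = -⅙
((27 - 7)*(12 + V(1)) - 59)*H(12) = ((27 - 7)*(12 - ⅙) - 59)*(-8 + 12) = (20*(71/6) - 59)*4 = (710/3 - 59)*4 = (533/3)*4 = 2132/3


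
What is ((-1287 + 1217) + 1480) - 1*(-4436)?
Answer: 5846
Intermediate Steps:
((-1287 + 1217) + 1480) - 1*(-4436) = (-70 + 1480) + 4436 = 1410 + 4436 = 5846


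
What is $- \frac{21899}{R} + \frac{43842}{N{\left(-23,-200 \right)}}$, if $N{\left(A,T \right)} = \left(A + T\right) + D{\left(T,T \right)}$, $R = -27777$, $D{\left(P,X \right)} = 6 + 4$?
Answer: $- \frac{404378249}{1972167} \approx -205.04$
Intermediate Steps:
$D{\left(P,X \right)} = 10$
$N{\left(A,T \right)} = 10 + A + T$ ($N{\left(A,T \right)} = \left(A + T\right) + 10 = 10 + A + T$)
$- \frac{21899}{R} + \frac{43842}{N{\left(-23,-200 \right)}} = - \frac{21899}{-27777} + \frac{43842}{10 - 23 - 200} = \left(-21899\right) \left(- \frac{1}{27777}\right) + \frac{43842}{-213} = \frac{21899}{27777} + 43842 \left(- \frac{1}{213}\right) = \frac{21899}{27777} - \frac{14614}{71} = - \frac{404378249}{1972167}$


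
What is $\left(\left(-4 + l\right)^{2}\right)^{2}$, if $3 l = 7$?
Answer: $\frac{625}{81} \approx 7.716$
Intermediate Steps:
$l = \frac{7}{3}$ ($l = \frac{1}{3} \cdot 7 = \frac{7}{3} \approx 2.3333$)
$\left(\left(-4 + l\right)^{2}\right)^{2} = \left(\left(-4 + \frac{7}{3}\right)^{2}\right)^{2} = \left(\left(- \frac{5}{3}\right)^{2}\right)^{2} = \left(\frac{25}{9}\right)^{2} = \frac{625}{81}$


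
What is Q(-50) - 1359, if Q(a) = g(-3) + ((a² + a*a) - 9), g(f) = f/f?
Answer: 3633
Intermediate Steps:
g(f) = 1
Q(a) = -8 + 2*a² (Q(a) = 1 + ((a² + a*a) - 9) = 1 + ((a² + a²) - 9) = 1 + (2*a² - 9) = 1 + (-9 + 2*a²) = -8 + 2*a²)
Q(-50) - 1359 = (-8 + 2*(-50)²) - 1359 = (-8 + 2*2500) - 1359 = (-8 + 5000) - 1359 = 4992 - 1359 = 3633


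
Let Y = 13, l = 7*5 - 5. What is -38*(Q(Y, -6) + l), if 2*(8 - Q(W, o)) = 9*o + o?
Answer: -2584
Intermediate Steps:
l = 30 (l = 35 - 5 = 30)
Q(W, o) = 8 - 5*o (Q(W, o) = 8 - (9*o + o)/2 = 8 - 5*o)
-38*(Q(Y, -6) + l) = -38*((8 - 5*(-6)) + 30) = -38*((8 + 30) + 30) = -38*(38 + 30) = -38*68 = -2584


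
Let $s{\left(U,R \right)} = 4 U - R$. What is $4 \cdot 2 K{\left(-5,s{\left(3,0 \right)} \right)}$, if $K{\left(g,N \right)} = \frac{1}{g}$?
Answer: $- \frac{8}{5} \approx -1.6$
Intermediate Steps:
$s{\left(U,R \right)} = - R + 4 U$
$4 \cdot 2 K{\left(-5,s{\left(3,0 \right)} \right)} = \frac{4 \cdot 2}{-5} = 8 \left(- \frac{1}{5}\right) = - \frac{8}{5}$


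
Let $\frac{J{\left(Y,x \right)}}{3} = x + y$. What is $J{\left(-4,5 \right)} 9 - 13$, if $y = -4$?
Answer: $14$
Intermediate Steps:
$J{\left(Y,x \right)} = -12 + 3 x$ ($J{\left(Y,x \right)} = 3 \left(x - 4\right) = 3 \left(-4 + x\right) = -12 + 3 x$)
$J{\left(-4,5 \right)} 9 - 13 = \left(-12 + 3 \cdot 5\right) 9 - 13 = \left(-12 + 15\right) 9 - 13 = 3 \cdot 9 - 13 = 27 - 13 = 14$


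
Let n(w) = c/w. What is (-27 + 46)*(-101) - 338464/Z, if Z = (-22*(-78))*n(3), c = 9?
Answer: -2554369/1287 ≈ -1984.7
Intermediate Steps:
n(w) = 9/w
Z = 5148 (Z = (-22*(-78))*(9/3) = 1716*(9*(1/3)) = 1716*3 = 5148)
(-27 + 46)*(-101) - 338464/Z = (-27 + 46)*(-101) - 338464/5148 = 19*(-101) - 338464/5148 = -1919 - 1*84616/1287 = -1919 - 84616/1287 = -2554369/1287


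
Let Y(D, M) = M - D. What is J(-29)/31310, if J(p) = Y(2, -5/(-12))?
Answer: -19/375720 ≈ -5.0570e-5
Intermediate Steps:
J(p) = -19/12 (J(p) = -5/(-12) - 1*2 = -5*(-1/12) - 2 = 5/12 - 2 = -19/12)
J(-29)/31310 = -19/12/31310 = -19/12*1/31310 = -19/375720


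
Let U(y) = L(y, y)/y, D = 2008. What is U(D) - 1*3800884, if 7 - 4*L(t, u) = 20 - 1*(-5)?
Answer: -15264350153/4016 ≈ -3.8009e+6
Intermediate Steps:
L(t, u) = -9/2 (L(t, u) = 7/4 - (20 - 1*(-5))/4 = 7/4 - (20 + 5)/4 = 7/4 - ¼*25 = 7/4 - 25/4 = -9/2)
U(y) = -9/(2*y)
U(D) - 1*3800884 = -9/2/2008 - 1*3800884 = -9/2*1/2008 - 3800884 = -9/4016 - 3800884 = -15264350153/4016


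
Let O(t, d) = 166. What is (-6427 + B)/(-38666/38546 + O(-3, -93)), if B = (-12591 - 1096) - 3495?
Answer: -455016257/3179985 ≈ -143.09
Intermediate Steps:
B = -17182 (B = -13687 - 3495 = -17182)
(-6427 + B)/(-38666/38546 + O(-3, -93)) = (-6427 - 17182)/(-38666/38546 + 166) = -23609/(-38666*1/38546 + 166) = -23609/(-19333/19273 + 166) = -23609/3179985/19273 = -23609*19273/3179985 = -455016257/3179985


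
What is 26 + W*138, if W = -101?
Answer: -13912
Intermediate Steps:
26 + W*138 = 26 - 101*138 = 26 - 13938 = -13912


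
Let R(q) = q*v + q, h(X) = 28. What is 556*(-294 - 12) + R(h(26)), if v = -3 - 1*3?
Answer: -170276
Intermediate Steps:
v = -6 (v = -3 - 3 = -6)
R(q) = -5*q (R(q) = q*(-6) + q = -6*q + q = -5*q)
556*(-294 - 12) + R(h(26)) = 556*(-294 - 12) - 5*28 = 556*(-306) - 140 = -170136 - 140 = -170276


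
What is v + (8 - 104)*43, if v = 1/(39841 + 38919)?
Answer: -325121279/78760 ≈ -4128.0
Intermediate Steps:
v = 1/78760 ≈ 1.2697e-5
v + (8 - 104)*43 = 1/78760 + (8 - 104)*43 = 1/78760 - 96*43 = 1/78760 - 4128 = -325121279/78760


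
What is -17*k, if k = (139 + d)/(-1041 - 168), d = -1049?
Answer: -1190/93 ≈ -12.796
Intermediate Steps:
k = 70/93 (k = (139 - 1049)/(-1041 - 168) = -910/(-1209) = -910*(-1/1209) = 70/93 ≈ 0.75269)
-17*k = -17*70/93 = -1190/93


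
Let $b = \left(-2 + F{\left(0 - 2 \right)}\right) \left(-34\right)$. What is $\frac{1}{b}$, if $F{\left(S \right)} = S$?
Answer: $\frac{1}{136} \approx 0.0073529$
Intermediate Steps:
$b = 136$ ($b = \left(-2 + \left(0 - 2\right)\right) \left(-34\right) = \left(-2 - 2\right) \left(-34\right) = \left(-4\right) \left(-34\right) = 136$)
$\frac{1}{b} = \frac{1}{136}$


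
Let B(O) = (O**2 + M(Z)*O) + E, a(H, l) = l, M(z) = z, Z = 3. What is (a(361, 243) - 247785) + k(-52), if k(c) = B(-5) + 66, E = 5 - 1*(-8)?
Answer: -247453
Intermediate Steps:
E = 13 (E = 5 + 8 = 13)
B(O) = 13 + O**2 + 3*O (B(O) = (O**2 + 3*O) + 13 = 13 + O**2 + 3*O)
k(c) = 89 (k(c) = (13 + (-5)**2 + 3*(-5)) + 66 = (13 + 25 - 15) + 66 = 23 + 66 = 89)
(a(361, 243) - 247785) + k(-52) = (243 - 247785) + 89 = -247542 + 89 = -247453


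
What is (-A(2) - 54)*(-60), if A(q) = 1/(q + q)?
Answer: 3255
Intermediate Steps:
A(q) = 1/(2*q)
(-A(2) - 54)*(-60) = (-1/(2*2) - 54)*(-60) = (-1*¼ - 54)*(-60) = (-¼ - 54)*(-60) = -217/4*(-60) = 3255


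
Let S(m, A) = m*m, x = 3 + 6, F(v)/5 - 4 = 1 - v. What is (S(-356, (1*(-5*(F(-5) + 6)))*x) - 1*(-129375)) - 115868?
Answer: 140243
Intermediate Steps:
F(v) = 25 - 5*v (F(v) = 20 + 5*(1 - v) = 20 + (5 - 5*v) = 25 - 5*v)
x = 9
S(m, A) = m²
(S(-356, (1*(-5*(F(-5) + 6)))*x) - 1*(-129375)) - 115868 = ((-356)² - 1*(-129375)) - 115868 = (126736 + 129375) - 115868 = 256111 - 115868 = 140243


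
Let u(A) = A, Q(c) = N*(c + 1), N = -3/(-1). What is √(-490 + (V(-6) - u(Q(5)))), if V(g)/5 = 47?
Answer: I*√273 ≈ 16.523*I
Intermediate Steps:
V(g) = 235 (V(g) = 5*47 = 235)
N = 3 (N = -3*(-1) = 3)
Q(c) = 3 + 3*c (Q(c) = 3*(c + 1) = 3*(1 + c) = 3 + 3*c)
√(-490 + (V(-6) - u(Q(5)))) = √(-490 + (235 - (3 + 3*5))) = √(-490 + (235 - (3 + 15))) = √(-490 + (235 - 1*18)) = √(-490 + (235 - 18)) = √(-490 + 217) = √(-273) = I*√273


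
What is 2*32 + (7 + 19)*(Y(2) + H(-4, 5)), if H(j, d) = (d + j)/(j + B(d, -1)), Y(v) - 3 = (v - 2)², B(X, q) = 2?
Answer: 129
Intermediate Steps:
Y(v) = 3 + (-2 + v)² (Y(v) = 3 + (v - 2)² = 3 + (-2 + v)²)
H(j, d) = (d + j)/(2 + j) (H(j, d) = (d + j)/(j + 2) = (d + j)/(2 + j))
2*32 + (7 + 19)*(Y(2) + H(-4, 5)) = 2*32 + (7 + 19)*((3 + (-2 + 2)²) + (5 - 4)/(2 - 4)) = 64 + 26*((3 + 0²) + 1/(-2)) = 64 + 26*((3 + 0) - ½*1) = 64 + 26*(3 - ½) = 64 + 26*(5/2) = 64 + 65 = 129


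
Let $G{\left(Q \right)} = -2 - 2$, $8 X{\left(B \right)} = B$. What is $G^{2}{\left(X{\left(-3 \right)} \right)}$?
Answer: $16$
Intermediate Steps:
$X{\left(B \right)} = \frac{B}{8}$
$G{\left(Q \right)} = -4$
$G^{2}{\left(X{\left(-3 \right)} \right)} = \left(-4\right)^{2} = 16$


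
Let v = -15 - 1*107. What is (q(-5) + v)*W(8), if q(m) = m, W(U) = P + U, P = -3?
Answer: -635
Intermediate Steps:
W(U) = -3 + U
v = -122 (v = -15 - 107 = -122)
(q(-5) + v)*W(8) = (-5 - 122)*(-3 + 8) = -127*5 = -635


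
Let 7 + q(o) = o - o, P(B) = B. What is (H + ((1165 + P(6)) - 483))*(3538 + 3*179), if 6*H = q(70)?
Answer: 16793075/6 ≈ 2.7988e+6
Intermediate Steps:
q(o) = -7 (q(o) = -7 + (o - o) = -7 + 0 = -7)
H = -7/6 (H = (⅙)*(-7) = -7/6 ≈ -1.1667)
(H + ((1165 + P(6)) - 483))*(3538 + 3*179) = (-7/6 + ((1165 + 6) - 483))*(3538 + 3*179) = (-7/6 + (1171 - 483))*(3538 + 537) = (-7/6 + 688)*4075 = (4121/6)*4075 = 16793075/6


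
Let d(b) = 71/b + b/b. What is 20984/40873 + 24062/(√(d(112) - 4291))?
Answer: 20984/40873 - 96248*I*√3362863/480409 ≈ 0.5134 - 367.4*I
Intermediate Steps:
d(b) = 1 + 71/b (d(b) = 71/b + 1 = 1 + 71/b)
20984/40873 + 24062/(√(d(112) - 4291)) = 20984/40873 + 24062/(√((71 + 112)/112 - 4291)) = 20984*(1/40873) + 24062/(√((1/112)*183 - 4291)) = 20984/40873 + 24062/(√(183/112 - 4291)) = 20984/40873 + 24062/(√(-480409/112)) = 20984/40873 + 24062/((I*√3362863/28)) = 20984/40873 + 24062*(-4*I*√3362863/480409) = 20984/40873 - 96248*I*√3362863/480409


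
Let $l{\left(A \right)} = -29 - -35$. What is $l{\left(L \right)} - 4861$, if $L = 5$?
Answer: $-4855$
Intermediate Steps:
$l{\left(A \right)} = 6$ ($l{\left(A \right)} = -29 + 35 = 6$)
$l{\left(L \right)} - 4861 = 6 - 4861 = -4855$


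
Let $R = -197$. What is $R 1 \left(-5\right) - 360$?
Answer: $625$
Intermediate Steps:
$R 1 \left(-5\right) - 360 = - 197 \cdot 1 \left(-5\right) - 360 = \left(-197\right) \left(-5\right) - 360 = 985 - 360 = 625$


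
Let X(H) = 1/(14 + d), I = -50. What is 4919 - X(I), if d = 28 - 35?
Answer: 34432/7 ≈ 4918.9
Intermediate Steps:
d = -7
X(H) = 1/7 (X(H) = 1/(14 - 7) = 1/7)
4919 - X(I) = 4919 - 1*1/7 = 4919 - 1/7 = 34432/7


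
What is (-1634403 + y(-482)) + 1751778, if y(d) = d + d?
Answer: 116411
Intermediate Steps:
y(d) = 2*d
(-1634403 + y(-482)) + 1751778 = (-1634403 + 2*(-482)) + 1751778 = (-1634403 - 964) + 1751778 = -1635367 + 1751778 = 116411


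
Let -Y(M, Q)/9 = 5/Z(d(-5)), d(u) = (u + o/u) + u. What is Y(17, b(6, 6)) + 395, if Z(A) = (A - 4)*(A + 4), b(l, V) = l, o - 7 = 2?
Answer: 405290/1027 ≈ 394.63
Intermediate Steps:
o = 9 (o = 7 + 2 = 9)
d(u) = 2*u + 9/u (d(u) = (u + 9/u) + u = 2*u + 9/u)
Z(A) = (-4 + A)*(4 + A)
Y(M, Q) = -375/1027 (Y(M, Q) = -45/(-16 + (2*(-5) + 9/(-5))²) = -45/(-16 + (-10 + 9*(-⅕))²) = -45/(-16 + (-10 - 9/5)²) = -45/(-16 + (-59/5)²) = -45/(-16 + 3481/25) = -45/3081/25 = -45*25/3081 = -9*125/3081 = -375/1027)
Y(17, b(6, 6)) + 395 = -375/1027 + 395 = 405290/1027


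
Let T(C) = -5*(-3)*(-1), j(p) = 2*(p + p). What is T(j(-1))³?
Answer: -3375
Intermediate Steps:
j(p) = 4*p (j(p) = 2*(2*p) = 4*p)
T(C) = -15 (T(C) = 15*(-1) = -15)
T(j(-1))³ = (-15)³ = -3375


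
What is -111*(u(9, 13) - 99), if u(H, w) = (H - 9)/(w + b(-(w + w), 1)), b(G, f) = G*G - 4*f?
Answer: 10989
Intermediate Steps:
b(G, f) = G² - 4*f
u(H, w) = (-9 + H)/(-4 + w + 4*w²) (u(H, w) = (H - 9)/(w + ((-(w + w))² - 4*1)) = (-9 + H)/(w + ((-2*w)² - 4)) = (-9 + H)/(w + (4*w² - 4)) = (-9 + H)/(w + (-4 + 4*w²)) = (-9 + H)/(-4 + w + 4*w²))
-111*(u(9, 13) - 99) = -111*((-9 + 9)/(-4 + 13 + 4*13²) - 99) = -111*(0/(-4 + 13 + 4*169) - 99) = -111*(0/(-4 + 13 + 676) - 99) = -111*(0/685 - 99) = -111*((1/685)*0 - 99) = -111*(0 - 99) = -111*(-99) = 10989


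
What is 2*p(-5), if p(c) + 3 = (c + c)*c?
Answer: 94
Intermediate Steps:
p(c) = -3 + 2*c² (p(c) = -3 + (c + c)*c = -3 + (2*c)*c = -3 + 2*c²)
2*p(-5) = 2*(-3 + 2*(-5)²) = 2*(-3 + 2*25) = 2*(-3 + 50) = 2*47 = 94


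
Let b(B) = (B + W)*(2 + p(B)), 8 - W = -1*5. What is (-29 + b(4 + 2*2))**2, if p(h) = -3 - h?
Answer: 47524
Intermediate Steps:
W = 13 (W = 8 - (-1)*5 = 8 - 1*(-5) = 8 + 5 = 13)
b(B) = (-1 - B)*(13 + B) (b(B) = (B + 13)*(2 + (-3 - B)) = (13 + B)*(-1 - B) = (-1 - B)*(13 + B))
(-29 + b(4 + 2*2))**2 = (-29 + (-13 - (4 + 2*2)**2 - 14*(4 + 2*2)))**2 = (-29 + (-13 - (4 + 4)**2 - 14*(4 + 4)))**2 = (-29 + (-13 - 1*8**2 - 14*8))**2 = (-29 + (-13 - 1*64 - 112))**2 = (-29 + (-13 - 64 - 112))**2 = (-29 - 189)**2 = (-218)**2 = 47524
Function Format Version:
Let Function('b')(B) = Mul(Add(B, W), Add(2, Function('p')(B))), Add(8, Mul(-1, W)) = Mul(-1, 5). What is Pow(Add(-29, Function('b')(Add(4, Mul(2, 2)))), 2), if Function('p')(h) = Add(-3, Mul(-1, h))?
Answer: 47524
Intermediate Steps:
W = 13 (W = Add(8, Mul(-1, Mul(-1, 5))) = Add(8, Mul(-1, -5)) = Add(8, 5) = 13)
Function('b')(B) = Mul(Add(-1, Mul(-1, B)), Add(13, B)) (Function('b')(B) = Mul(Add(B, 13), Add(2, Add(-3, Mul(-1, B)))) = Mul(Add(13, B), Add(-1, Mul(-1, B))) = Mul(Add(-1, Mul(-1, B)), Add(13, B)))
Pow(Add(-29, Function('b')(Add(4, Mul(2, 2)))), 2) = Pow(Add(-29, Add(-13, Mul(-1, Pow(Add(4, Mul(2, 2)), 2)), Mul(-14, Add(4, Mul(2, 2))))), 2) = Pow(Add(-29, Add(-13, Mul(-1, Pow(Add(4, 4), 2)), Mul(-14, Add(4, 4)))), 2) = Pow(Add(-29, Add(-13, Mul(-1, Pow(8, 2)), Mul(-14, 8))), 2) = Pow(Add(-29, Add(-13, Mul(-1, 64), -112)), 2) = Pow(Add(-29, Add(-13, -64, -112)), 2) = Pow(Add(-29, -189), 2) = Pow(-218, 2) = 47524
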